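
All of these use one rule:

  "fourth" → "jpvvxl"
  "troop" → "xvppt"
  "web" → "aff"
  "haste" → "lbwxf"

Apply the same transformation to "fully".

jvppc

The rule splits by letter class: vowels +1, consonants +4.
On fully: f(cons)+4=j, u(vowel)+1=v, l(cons)+4=p, l(cons)+4=p, y(cons)+4=c.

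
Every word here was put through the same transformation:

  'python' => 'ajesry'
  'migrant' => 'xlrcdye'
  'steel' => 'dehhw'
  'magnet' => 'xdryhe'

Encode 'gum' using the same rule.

rxx

The shift depends on letter class: consonant p→a is +11, but vowel o→r is +3. The rule splits by letter class: vowels +3, consonants +11.
For gum: g(cons)+11=r, u(vowel)+3=x, m(cons)+11=x.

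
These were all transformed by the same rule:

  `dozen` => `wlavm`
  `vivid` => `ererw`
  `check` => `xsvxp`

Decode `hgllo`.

Each pair mirrors across the alphabet (d↔w, o↔l, z↔a): positions sum to 25. This is the alphabet-reversal cipher (Atbash): a becomes z, b becomes y, etc.
Undoing it on hgllo: h↔s, g↔t, l↔o, l↔o, o↔l.

stool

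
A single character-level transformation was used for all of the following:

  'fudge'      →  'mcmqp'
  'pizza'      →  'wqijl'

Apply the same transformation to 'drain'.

kzjsy

In fudge: f→m is +7, u→c is +8, d→m is +9, g→q is +10 — the shift increases by 1 each position. Letter i (0-indexed) is shifted by i+7, so successive shifts are 7, 8, 9, ….
Applying it to drain: d+7=k, r+8=z, a+9=j, i+10=s, n+11=y.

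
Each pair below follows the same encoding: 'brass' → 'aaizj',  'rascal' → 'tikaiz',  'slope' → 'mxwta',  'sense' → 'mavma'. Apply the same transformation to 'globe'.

mjwto

Two steps: reverse the string, then apply a Caesar shift of +8.
For globe: reverse → ebolg; then shift: e+8=m, b+8=j, o+8=w, l+8=t, g+8=o.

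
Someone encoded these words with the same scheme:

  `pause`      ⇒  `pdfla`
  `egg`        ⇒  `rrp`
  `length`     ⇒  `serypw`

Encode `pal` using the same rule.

The output letters match the input read backwards, each shifted +11: pause reversed is esuap. Two steps: reverse the string, then apply a Caesar shift of +11.
On pal: reverse → lap; then shift: l+11=w, a+11=l, p+11=a.

wla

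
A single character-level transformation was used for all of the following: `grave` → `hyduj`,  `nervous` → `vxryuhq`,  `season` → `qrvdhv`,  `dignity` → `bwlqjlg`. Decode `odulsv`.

The output letters match the input read backwards, each shifted +3: grave reversed is evarg. Two steps: reverse the string, then apply a Caesar shift of +3.
Decoding odulsv: shift back: o−3=l, d−3=a, u−3=r, l−3=i, s−3=p, v−3=s → larips; then reverse → spiral.

spiral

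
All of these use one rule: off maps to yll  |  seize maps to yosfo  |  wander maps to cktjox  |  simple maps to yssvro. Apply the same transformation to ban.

The shift depends on letter class: consonant f→l is +6, but vowel o→y is +10. The rule splits by letter class: vowels +10, consonants +6.
On ban: b(cons)+6=h, a(vowel)+10=k, n(cons)+6=t.

hkt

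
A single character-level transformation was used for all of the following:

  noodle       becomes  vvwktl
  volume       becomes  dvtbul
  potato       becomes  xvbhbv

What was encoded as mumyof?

energy

It's a Vigenère-style cipher with numeric key [8,7]: position i shifts by key[i mod 2].
Undoing it on mumyof: m−8=e, u−7=n, m−8=e, y−7=r, o−8=g, f−7=y.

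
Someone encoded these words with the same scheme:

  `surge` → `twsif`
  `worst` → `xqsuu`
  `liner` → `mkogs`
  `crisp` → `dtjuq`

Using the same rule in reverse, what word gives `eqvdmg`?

Shifts by position in surge: pos 0: s→t (+1), pos 1: u→w (+2), pos 2: r→s (+1), pos 3: g→i (+2) — repeating every 2. A repeating key of period 2 is used — shifts +1, +2 over and over.
Undoing it on eqvdmg: e−1=d, q−2=o, v−1=u, d−2=b, m−1=l, g−2=e.

double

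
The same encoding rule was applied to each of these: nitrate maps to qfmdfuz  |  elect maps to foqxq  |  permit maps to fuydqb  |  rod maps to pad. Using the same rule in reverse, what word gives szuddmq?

The word is reversed, then every letter is shifted forward by 12.
Undoing it on szuddmq: shift back: s−12=g, z−12=n, u−12=i, d−12=r, d−12=r, m−12=a, q−12=e → gnirrae; then reverse → earring.

earring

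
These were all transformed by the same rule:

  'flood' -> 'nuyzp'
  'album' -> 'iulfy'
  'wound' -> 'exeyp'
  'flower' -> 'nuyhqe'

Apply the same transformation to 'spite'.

In flood: f→n is +8, l→u is +9, o→y is +10, o→z is +11 — the shift increases by 1 each position. Each letter shifts forward by (position + 8), i.e. 8, 9, 10, … — the shift grows by one for each successive letter.
On spite: s+8=a, p+9=y, i+10=s, t+11=e, e+12=q.

ayseq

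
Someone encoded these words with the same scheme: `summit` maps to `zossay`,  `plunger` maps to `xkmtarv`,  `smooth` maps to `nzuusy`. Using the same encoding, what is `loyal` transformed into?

The output letters match the input read backwards, each shifted +6: summit reversed is timmus. Read the word backwards and shift each letter +6.
For loyal: reverse → layol; then shift: l+6=r, a+6=g, y+6=e, o+6=u, l+6=r.

rgeur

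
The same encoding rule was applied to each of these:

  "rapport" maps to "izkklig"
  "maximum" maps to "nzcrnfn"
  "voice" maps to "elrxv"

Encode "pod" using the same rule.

klw

Each letter is replaced by its mirror in the alphabet: a↔z, b↔y, c↔x, and so on (the Atbash cipher).
Applying it to pod: p↔k, o↔l, d↔w.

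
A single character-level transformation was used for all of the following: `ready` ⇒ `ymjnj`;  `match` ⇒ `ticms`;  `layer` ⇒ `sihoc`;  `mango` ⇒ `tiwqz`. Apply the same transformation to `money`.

twwoj

In ready: r→y is +7, e→m is +8, a→j is +9, d→n is +10 — the shift increases by 1 each position. Each letter shifts forward by (position + 7), i.e. 7, 8, 9, … — the shift grows by one for each successive letter.
On money: m+7=t, o+8=w, n+9=w, e+10=o, y+11=j.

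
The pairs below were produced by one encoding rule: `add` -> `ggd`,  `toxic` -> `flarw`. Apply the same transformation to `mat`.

The output letters match the input read backwards, each shifted +3: add reversed is dda. Two steps: reverse the string, then apply a Caesar shift of +3.
Applying it to mat: reverse → tam; then shift: t+3=w, a+3=d, m+3=p.

wdp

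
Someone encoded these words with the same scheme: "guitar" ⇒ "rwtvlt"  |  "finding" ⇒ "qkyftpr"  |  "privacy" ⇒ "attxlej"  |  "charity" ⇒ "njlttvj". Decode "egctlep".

Shifts by position in guitar: pos 0: g→r (+11), pos 1: u→w (+2), pos 2: i→t (+11), pos 3: t→v (+2) — repeating every 2. It's a Vigenère-style cipher with numeric key [11,2]: position i shifts by key[i mod 2].
Undoing it on egctlep: e−11=t, g−2=e, c−11=r, t−2=r, l−11=a, e−2=c, p−11=e.

terrace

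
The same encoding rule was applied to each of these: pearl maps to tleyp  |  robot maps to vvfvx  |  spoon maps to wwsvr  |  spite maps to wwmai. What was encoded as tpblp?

pixel

The shifts repeat in a cycle of length 2: positions 0,1,… shift by +4, +7, then the pattern repeats.
Undoing it on tpblp: t−4=p, p−7=i, b−4=x, l−7=e, p−4=l.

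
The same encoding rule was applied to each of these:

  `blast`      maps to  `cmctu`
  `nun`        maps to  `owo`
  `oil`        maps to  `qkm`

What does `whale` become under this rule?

The shift depends on letter class: consonant b→c is +1, but vowel a→c is +2. The rule splits by letter class: vowels +2, consonants +1.
On whale: w(cons)+1=x, h(cons)+1=i, a(vowel)+2=c, l(cons)+1=m, e(vowel)+2=g.

xicmg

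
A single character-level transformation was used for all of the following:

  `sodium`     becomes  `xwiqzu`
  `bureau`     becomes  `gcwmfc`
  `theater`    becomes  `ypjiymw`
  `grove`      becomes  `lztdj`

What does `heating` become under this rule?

Shifts by position in sodium: pos 0: s→x (+5), pos 1: o→w (+8), pos 2: d→i (+5), pos 3: i→q (+8) — repeating every 2. A repeating key of period 2 is used — shifts +5, +8 over and over.
On heating: h+5=m, e+8=m, a+5=f, t+8=b, i+5=n, n+8=v, g+5=l.

mmfbnvl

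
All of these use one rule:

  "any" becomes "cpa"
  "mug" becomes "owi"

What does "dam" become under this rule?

fco

It's a constant shift of +2 (ROT2).
On dam: d+2=f, a+2=c, m+2=o.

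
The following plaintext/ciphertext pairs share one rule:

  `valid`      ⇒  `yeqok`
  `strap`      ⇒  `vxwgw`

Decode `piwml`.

In valid: v→y is +3, a→e is +4, l→q is +5, i→o is +6 — the shift increases by 1 each position. The shift increases by 1 at each position, starting from +3: 3, 4, 5, ….
Decoding piwml: p−3=m, i−4=e, w−5=r, m−6=g, l−7=e.

merge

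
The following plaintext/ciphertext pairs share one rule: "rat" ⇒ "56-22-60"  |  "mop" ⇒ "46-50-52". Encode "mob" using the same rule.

With a=1..z=26, the number is 2·pos + 20.
For mob: m=13→46, o=15→50, b=2→24.

46-50-24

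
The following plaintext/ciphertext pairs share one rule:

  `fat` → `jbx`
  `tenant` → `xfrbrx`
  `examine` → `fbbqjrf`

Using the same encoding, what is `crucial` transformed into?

The shift depends on letter class: consonant f→j is +4, but vowel a→b is +1. Vowels shift forward by 1 and consonants shift forward by 4.
For crucial: c(cons)+4=g, r(cons)+4=v, u(vowel)+1=v, c(cons)+4=g, i(vowel)+1=j, a(vowel)+1=b, l(cons)+4=p.

gvvgjbp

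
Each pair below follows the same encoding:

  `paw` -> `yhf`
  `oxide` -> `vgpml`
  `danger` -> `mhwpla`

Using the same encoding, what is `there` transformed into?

cqlal

The shift depends on letter class: consonant p→y is +9, but vowel a→h is +7. Vowels shift forward by 7 and consonants shift forward by 9.
On there: t(cons)+9=c, h(cons)+9=q, e(vowel)+7=l, r(cons)+9=a, e(vowel)+7=l.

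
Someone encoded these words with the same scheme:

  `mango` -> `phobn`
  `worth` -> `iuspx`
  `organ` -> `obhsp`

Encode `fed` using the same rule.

The output letters match the input read backwards, each shifted +1: mango reversed is ognam. The word is reversed, then every letter is shifted forward by 1.
For fed: reverse → def; then shift: d+1=e, e+1=f, f+1=g.

efg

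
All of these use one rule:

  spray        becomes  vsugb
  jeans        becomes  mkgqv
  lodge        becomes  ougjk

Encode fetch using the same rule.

ikwfk

The shift depends on letter class: consonant s→v is +3, but vowel a→g is +6. Two shifts are in play — +6 for a/e/i/o/u, +3 for every other letter.
Applying it to fetch: f(cons)+3=i, e(vowel)+6=k, t(cons)+3=w, c(cons)+3=f, h(cons)+3=k.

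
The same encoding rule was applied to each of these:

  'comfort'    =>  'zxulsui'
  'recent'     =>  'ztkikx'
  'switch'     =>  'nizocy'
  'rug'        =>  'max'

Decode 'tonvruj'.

dolphin

Two steps: reverse the string, then apply a Caesar shift of +6.
Decoding tonvruj: shift back: t−6=n, o−6=i, n−6=h, v−6=p, r−6=l, u−6=o, j−6=d → nihplod; then reverse → dolphin.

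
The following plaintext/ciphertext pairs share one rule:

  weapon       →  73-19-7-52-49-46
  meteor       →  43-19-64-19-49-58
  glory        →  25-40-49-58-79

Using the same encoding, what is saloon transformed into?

The formula is n = 3×(alphabet index, a=1) + 4.
On saloon: s=19→61, a=1→7, l=12→40, o=15→49, o=15→49, n=14→46.

61-7-40-49-49-46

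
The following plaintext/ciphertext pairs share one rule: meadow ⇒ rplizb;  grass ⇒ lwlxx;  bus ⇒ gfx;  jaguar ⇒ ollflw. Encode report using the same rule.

The shift depends on letter class: consonant m→r is +5, but vowel e→p is +11. Vowels shift forward by 11 and consonants shift forward by 5.
Applying it to report: r(cons)+5=w, e(vowel)+11=p, p(cons)+5=u, o(vowel)+11=z, r(cons)+5=w, t(cons)+5=y.

wpuzwy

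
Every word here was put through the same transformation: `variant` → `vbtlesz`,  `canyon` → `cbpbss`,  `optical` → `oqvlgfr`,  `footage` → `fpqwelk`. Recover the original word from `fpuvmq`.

fossil

In variant: v→v is +0, a→b is +1, r→t is +2, i→l is +3 — the shift increases by 1 each position. The shift increases by 1 at each position, starting from +0: 0, 1, 2, ….
Undoing it on fpuvmq: f−0=f, p−1=o, u−2=s, v−3=s, m−4=i, q−5=l.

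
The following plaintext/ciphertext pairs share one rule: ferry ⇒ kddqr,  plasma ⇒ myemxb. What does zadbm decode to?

Two steps: reverse the string, then apply a Caesar shift of +12.
Undoing it on zadbm: shift back: z−12=n, a−12=o, d−12=r, b−12=p, m−12=a → norpa; then reverse → apron.

apron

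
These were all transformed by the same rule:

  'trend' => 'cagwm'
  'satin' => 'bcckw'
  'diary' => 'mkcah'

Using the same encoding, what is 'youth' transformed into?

Two shifts are in play — +2 for a/e/i/o/u, +9 for every other letter.
Applying it to youth: y(cons)+9=h, o(vowel)+2=q, u(vowel)+2=w, t(cons)+9=c, h(cons)+9=q.

hqwcq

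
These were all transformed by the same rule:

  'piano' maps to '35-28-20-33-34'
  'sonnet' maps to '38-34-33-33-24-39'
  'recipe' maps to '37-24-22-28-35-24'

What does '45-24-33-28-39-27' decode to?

zenith

The number is (letter's place in the alphabet, a=1) + 19.
Decoding 45-24-33-28-39-27: 45→(45−19)÷1=26=z, 24→(24−19)÷1=5=e, 33→(33−19)÷1=14=n, 28→(28−19)÷1=9=i, 39→(39−19)÷1=20=t, 27→(27−19)÷1=8=h.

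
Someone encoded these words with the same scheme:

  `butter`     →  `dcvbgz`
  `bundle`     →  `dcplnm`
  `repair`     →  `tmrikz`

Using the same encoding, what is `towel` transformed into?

Shifts by position in butter: pos 0: b→d (+2), pos 1: u→c (+8), pos 2: t→v (+2), pos 3: t→b (+8) — repeating every 2. A repeating key of period 2 is used — shifts +2, +8 over and over.
Applying it to towel: t+2=v, o+8=w, w+2=y, e+8=m, l+2=n.

vwymn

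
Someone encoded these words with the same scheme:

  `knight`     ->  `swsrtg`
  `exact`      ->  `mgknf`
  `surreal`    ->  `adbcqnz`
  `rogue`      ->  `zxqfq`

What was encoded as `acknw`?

stack

The shift increases by 1 at each position, starting from +8: 8, 9, 10, ….
Undoing it on acknw: a−8=s, c−9=t, k−10=a, n−11=c, w−12=k.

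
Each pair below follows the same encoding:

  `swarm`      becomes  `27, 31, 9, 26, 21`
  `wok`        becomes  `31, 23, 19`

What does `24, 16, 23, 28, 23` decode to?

s is letter #19 and maps to 27: an offset of 8. Letters become their 1-based position plus 8 (so a→9, b→10, …).
Reversing it on 24, 16, 23, 28, 23: 24→(24−8)÷1=16=p, 16→(16−8)÷1=8=h, 23→(23−8)÷1=15=o, 28→(28−8)÷1=20=t, 23→(23−8)÷1=15=o.

photo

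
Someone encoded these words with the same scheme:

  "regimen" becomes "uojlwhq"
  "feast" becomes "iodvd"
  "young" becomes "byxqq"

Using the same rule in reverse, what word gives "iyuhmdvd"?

It's a Vigenère-style cipher with numeric key [3,10,3]: position i shifts by key[i mod 3].
Undoing it on iyuhmdvd: i−3=f, y−10=o, u−3=r, h−3=e, m−10=c, d−3=a, v−3=s, d−10=t.

forecast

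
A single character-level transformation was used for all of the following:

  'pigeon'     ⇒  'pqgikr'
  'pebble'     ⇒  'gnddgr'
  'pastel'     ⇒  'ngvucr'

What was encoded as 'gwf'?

due

The output letters match the input read backwards, each shifted +2: pigeon reversed is noegip. The word is reversed, then every letter is shifted forward by 2.
Reversing it on gwf: shift back: g−2=e, w−2=u, f−2=d → eud; then reverse → due.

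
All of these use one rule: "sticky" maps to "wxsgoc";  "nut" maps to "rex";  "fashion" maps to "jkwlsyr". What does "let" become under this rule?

Two shifts are in play — +10 for a/e/i/o/u, +4 for every other letter.
On let: l(cons)+4=p, e(vowel)+10=o, t(cons)+4=x.

pox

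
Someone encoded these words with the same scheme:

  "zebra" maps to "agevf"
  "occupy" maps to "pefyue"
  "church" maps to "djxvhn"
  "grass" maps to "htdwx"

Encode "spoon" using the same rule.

In zebra: z→a is +1, e→g is +2, b→e is +3, r→v is +4 — the shift increases by 1 each position. Each letter shifts forward by (position + 1), i.e. 1, 2, 3, … — the shift grows by one for each successive letter.
Applying it to spoon: s+1=t, p+2=r, o+3=r, o+4=s, n+5=s.

trrss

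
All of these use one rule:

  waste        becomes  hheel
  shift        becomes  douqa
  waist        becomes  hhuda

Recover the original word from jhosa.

yacht

Shifts by position in waste: pos 0: w→h (+11), pos 1: a→h (+7), pos 2: s→e (+12), pos 3: t→e (+11), pos 4: e→l (+7) — repeating every 3. The shifts repeat in a cycle of length 3: positions 0,1,… shift by +11, +7, +12, then the pattern repeats.
Undoing it on jhosa: j−11=y, h−7=a, o−12=c, s−11=h, a−7=t.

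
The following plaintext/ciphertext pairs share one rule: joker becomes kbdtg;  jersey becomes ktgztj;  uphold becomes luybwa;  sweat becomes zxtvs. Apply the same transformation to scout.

Each letter's alphabet position (a=0..z=25) is mapped through 19·x+21 mod 26 — an affine cipher.
Applying it to scout: s(18)→19·18+21≡25=z; c(2)→19·2+21≡7=h; o(14)→19·14+21≡1=b; u(20)→19·20+21≡11=l; t(19)→19·19+21≡18=s (all mod 26).

zhbls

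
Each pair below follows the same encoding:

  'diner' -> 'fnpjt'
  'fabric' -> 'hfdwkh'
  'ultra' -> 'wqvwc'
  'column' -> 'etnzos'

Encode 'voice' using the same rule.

xtkhg

Shifts by position in diner: pos 0: d→f (+2), pos 1: i→n (+5), pos 2: n→p (+2), pos 3: e→j (+5) — repeating every 2. A repeating key of period 2 is used — shifts +2, +5 over and over.
For voice: v+2=x, o+5=t, i+2=k, c+5=h, e+2=g.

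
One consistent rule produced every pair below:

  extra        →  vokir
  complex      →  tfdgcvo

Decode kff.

too

Compare letters: e→v is +17, x→o is +17, t→k is +17 — a constant shift. Every letter moves 17 places later in the alphabet, wrapping around z→a.
Reversing it on kff: k−17=t, f−17=o, f−17=o.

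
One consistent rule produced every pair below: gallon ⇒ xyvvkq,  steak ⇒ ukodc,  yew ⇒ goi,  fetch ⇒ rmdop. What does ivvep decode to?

The output letters match the input read backwards, each shifted +10: gallon reversed is nollag. Read the word backwards and shift each letter +10.
Decoding ivvep: shift back: i−10=y, v−10=l, v−10=l, e−10=u, p−10=f → ylluf; then reverse → fully.

fully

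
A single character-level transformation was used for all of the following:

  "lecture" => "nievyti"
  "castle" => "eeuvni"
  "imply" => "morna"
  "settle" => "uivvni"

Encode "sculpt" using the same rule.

ueynrv

Two shifts are in play — +4 for a/e/i/o/u, +2 for every other letter.
For sculpt: s(cons)+2=u, c(cons)+2=e, u(vowel)+4=y, l(cons)+2=n, p(cons)+2=r, t(cons)+2=v.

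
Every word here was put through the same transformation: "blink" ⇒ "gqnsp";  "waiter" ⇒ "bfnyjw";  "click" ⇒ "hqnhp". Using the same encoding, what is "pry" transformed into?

Compare letters: b→g is +5, l→q is +5, i→n is +5 — a constant shift. This is a Caesar cipher with shift 5.
For pry: p+5=u, r+5=w, y+5=d.

uwd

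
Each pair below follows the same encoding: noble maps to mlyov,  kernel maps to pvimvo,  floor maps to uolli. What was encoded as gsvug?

theft

Each letter is replaced by its mirror in the alphabet: a↔z, b↔y, c↔x, and so on (the Atbash cipher).
Decoding gsvug: g↔t, s↔h, v↔e, u↔f, g↔t.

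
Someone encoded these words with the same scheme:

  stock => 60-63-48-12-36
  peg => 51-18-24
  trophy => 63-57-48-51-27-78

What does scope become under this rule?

60-12-48-51-18

s(#19)→60 and t(#20)→63: differences scale by 3, so n = 3·pos + 3. With a=1..z=26, the number is 3·pos + 3.
Applying it to scope: s=19→60, c=3→12, o=15→48, p=16→51, e=5→18.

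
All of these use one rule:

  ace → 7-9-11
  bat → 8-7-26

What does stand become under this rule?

25-26-7-20-10

a is letter #1 and maps to 7: an offset of 6. Each letter is replaced by its alphabet position (a=1..z=26) + 6.
For stand: s=19→25, t=20→26, a=1→7, n=14→20, d=4→10.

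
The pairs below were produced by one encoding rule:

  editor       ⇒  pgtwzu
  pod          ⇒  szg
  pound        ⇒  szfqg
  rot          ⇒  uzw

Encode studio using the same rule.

The shift depends on letter class: consonant d→g is +3, but vowel e→p is +11. Two shifts are in play — +11 for a/e/i/o/u, +3 for every other letter.
For studio: s(cons)+3=v, t(cons)+3=w, u(vowel)+11=f, d(cons)+3=g, i(vowel)+11=t, o(vowel)+11=z.

vwfgtz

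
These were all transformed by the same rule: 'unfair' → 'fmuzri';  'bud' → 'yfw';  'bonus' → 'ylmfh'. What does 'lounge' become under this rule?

Each pair mirrors across the alphabet (u↔f, n↔m, f↔u): positions sum to 25. Each letter is replaced by its mirror in the alphabet: a↔z, b↔y, c↔x, and so on (the Atbash cipher).
Applying it to lounge: l↔o, o↔l, u↔f, n↔m, g↔t, e↔v.

olfmtv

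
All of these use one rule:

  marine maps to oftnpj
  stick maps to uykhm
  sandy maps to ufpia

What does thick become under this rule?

vmkhm

Shifts by position in marine: pos 0: m→o (+2), pos 1: a→f (+5), pos 2: r→t (+2), pos 3: i→n (+5) — repeating every 2. A repeating key of period 2 is used — shifts +2, +5 over and over.
On thick: t+2=v, h+5=m, i+2=k, c+5=h, k+2=m.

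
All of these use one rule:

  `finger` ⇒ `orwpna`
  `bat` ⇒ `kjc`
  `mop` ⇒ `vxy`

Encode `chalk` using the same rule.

lqjut

It's a constant shift of +9 (ROT9).
On chalk: c+9=l, h+9=q, a+9=j, l+9=u, k+9=t.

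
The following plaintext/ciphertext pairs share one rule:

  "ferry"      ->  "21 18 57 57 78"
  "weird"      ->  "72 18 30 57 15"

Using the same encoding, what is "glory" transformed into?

24 39 48 57 78

f(#6)→21 and e(#5)→18: differences scale by 3, so n = 3·pos + 3. With a=1..z=26, the number is 3·pos + 3.
On glory: g=7→24, l=12→39, o=15→48, r=18→57, y=25→78.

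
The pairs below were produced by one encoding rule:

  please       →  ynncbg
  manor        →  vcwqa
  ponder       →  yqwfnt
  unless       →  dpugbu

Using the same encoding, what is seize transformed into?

bgrbn

The shifts repeat in a cycle of length 2: positions 0,1,… shift by +9, +2, then the pattern repeats.
On seize: s+9=b, e+2=g, i+9=r, z+2=b, e+9=n.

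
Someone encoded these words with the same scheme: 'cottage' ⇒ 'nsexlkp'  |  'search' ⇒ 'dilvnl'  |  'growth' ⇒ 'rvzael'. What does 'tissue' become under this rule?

A repeating key of period 2 is used — shifts +11, +4 over and over.
For tissue: t+11=e, i+4=m, s+11=d, s+4=w, u+11=f, e+4=i.

emdwfi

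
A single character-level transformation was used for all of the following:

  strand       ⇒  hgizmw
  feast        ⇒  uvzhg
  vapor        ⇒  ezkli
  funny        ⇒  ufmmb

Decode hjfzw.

squad

s(18)→h(7) and t(19)→g(6) fit y≡25x+25 (mod 26); the inverse of 25 mod 26 is 25. Each letter's alphabet position (a=0..z=25) is mapped through 25·x+25 mod 26 — an affine cipher.
Reversing it on hjfzw: h(7)→25·(7−25)≡18=s; j(9)→25·(9−25)≡16=q; f(5)→25·(5−25)≡20=u; z(25)→25·(25−25)≡0=a; w(22)→25·(22−25)≡3=d (all mod 26).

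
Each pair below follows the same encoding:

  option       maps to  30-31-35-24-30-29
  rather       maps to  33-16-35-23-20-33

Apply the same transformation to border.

o is letter #15 and maps to 30: an offset of 15. Letters become their 1-based position plus 15 (so a→16, b→17, …).
Applying it to border: b=2→17, o=15→30, r=18→33, d=4→19, e=5→20, r=18→33.

17-30-33-19-20-33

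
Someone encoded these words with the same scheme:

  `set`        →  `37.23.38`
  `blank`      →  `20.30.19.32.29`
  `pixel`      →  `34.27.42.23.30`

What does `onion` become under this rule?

s is letter #19 and maps to 37: an offset of 18. Letters become their 1-based position plus 18 (so a→19, b→20, …).
Applying it to onion: o=15→33, n=14→32, i=9→27, o=15→33, n=14→32.

33.32.27.33.32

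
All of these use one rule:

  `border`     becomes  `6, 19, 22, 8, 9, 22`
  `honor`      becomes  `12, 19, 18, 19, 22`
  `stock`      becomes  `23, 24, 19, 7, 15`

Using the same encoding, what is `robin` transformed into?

22, 19, 6, 13, 18

b is letter #2 and maps to 6: an offset of 4. Each letter is replaced by its alphabet position (a=1..z=26) + 4.
Applying it to robin: r=18→22, o=15→19, b=2→6, i=9→13, n=14→18.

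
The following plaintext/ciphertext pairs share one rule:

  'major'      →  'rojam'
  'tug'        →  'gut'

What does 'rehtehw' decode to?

whether

The output letters match the input read backwards: major reversed is rojam. It's just the letters in reverse order.
Undoing it on rehtehw: then reverse → whether.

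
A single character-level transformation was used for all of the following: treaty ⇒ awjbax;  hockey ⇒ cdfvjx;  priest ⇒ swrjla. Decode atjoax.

t(19)→a(0) and r(17)→w(22) fit y≡15x+1 (mod 26); the inverse of 15 mod 26 is 7. Each letter's alphabet position (a=0..z=25) is mapped through 15·x+1 mod 26 — an affine cipher.
Decoding atjoax: a(0)→7·(0−1)≡19=t; t(19)→7·(19−1)≡22=w; j(9)→7·(9−1)≡4=e; o(14)→7·(14−1)≡13=n; a(0)→7·(0−1)≡19=t; x(23)→7·(23−1)≡24=y (all mod 26).

twenty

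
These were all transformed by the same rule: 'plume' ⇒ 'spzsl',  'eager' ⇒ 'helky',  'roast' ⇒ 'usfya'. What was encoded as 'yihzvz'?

vector

In plume: p→s is +3, l→p is +4, u→z is +5, m→s is +6 — the shift increases by 1 each position. Each letter shifts forward by (position + 3), i.e. 3, 4, 5, … — the shift grows by one for each successive letter.
Undoing it on yihzvz: y−3=v, i−4=e, h−5=c, z−6=t, v−7=o, z−8=r.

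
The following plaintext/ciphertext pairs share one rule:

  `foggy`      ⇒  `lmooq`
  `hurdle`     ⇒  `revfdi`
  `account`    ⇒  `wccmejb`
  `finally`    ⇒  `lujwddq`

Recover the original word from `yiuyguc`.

This is an affine cipher: with a=0,…,z=25, each position x becomes (3x+22) mod 26.
Undoing it on yiuyguc: y(24)→9·(24−22)≡18=s; i(8)→9·(8−22)≡4=e; u(20)→9·(20−22)≡8=i; y(24)→9·(24−22)≡18=s; g(6)→9·(6−22)≡12=m; u(20)→9·(20−22)≡8=i; c(2)→9·(2−22)≡2=c (all mod 26).

seismic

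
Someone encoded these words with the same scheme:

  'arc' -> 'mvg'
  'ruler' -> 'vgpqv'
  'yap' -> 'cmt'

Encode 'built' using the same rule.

The rule splits by letter class: vowels +12, consonants +4.
On built: b(cons)+4=f, u(vowel)+12=g, i(vowel)+12=u, l(cons)+4=p, t(cons)+4=x.

fgupx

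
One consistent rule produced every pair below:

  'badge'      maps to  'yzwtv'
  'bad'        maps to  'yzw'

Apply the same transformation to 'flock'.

uolxp

Each pair mirrors across the alphabet (b↔y, a↔z, d↔w): positions sum to 25. This is the alphabet-reversal cipher (Atbash): a becomes z, b becomes y, etc.
On flock: f↔u, l↔o, o↔l, c↔x, k↔p.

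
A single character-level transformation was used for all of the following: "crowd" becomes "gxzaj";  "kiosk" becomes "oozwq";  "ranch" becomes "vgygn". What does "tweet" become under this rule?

xcpiz

Shifts by position in crowd: pos 0: c→g (+4), pos 1: r→x (+6), pos 2: o→z (+11), pos 3: w→a (+4), pos 4: d→j (+6) — repeating every 3. The shifts repeat in a cycle of length 3: positions 0,1,… shift by +4, +6, +11, then the pattern repeats.
Applying it to tweet: t+4=x, w+6=c, e+11=p, e+4=i, t+6=z.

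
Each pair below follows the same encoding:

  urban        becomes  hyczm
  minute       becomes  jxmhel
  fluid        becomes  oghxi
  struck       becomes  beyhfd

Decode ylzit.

u(20)→h(7) and r(17)→y(24) fit y≡3x+25 (mod 26); the inverse of 3 mod 26 is 9. Each letter's alphabet position (a=0..z=25) is mapped through 3·x+25 mod 26 — an affine cipher.
Undoing it on ylzit: y(24)→9·(24−25)≡17=r; l(11)→9·(11−25)≡4=e; z(25)→9·(25−25)≡0=a; i(8)→9·(8−25)≡3=d; t(19)→9·(19−25)≡24=y (all mod 26).

ready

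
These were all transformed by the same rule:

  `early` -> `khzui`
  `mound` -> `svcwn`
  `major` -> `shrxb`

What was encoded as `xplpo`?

ridge

In early: e→k is +6, a→h is +7, r→z is +8, l→u is +9 — the shift increases by 1 each position. Letter i (0-indexed) is shifted by i+6, so successive shifts are 6, 7, 8, ….
Reversing it on xplpo: x−6=r, p−7=i, l−8=d, p−9=g, o−10=e.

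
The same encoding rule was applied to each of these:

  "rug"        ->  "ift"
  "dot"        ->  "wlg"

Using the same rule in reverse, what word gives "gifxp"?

truck

Each pair mirrors across the alphabet (r↔i, u↔f, g↔t): positions sum to 25. Letters are reflected about the middle of the alphabet (position → 25−position): Atbash.
Decoding gifxp: g↔t, i↔r, f↔u, x↔c, p↔k.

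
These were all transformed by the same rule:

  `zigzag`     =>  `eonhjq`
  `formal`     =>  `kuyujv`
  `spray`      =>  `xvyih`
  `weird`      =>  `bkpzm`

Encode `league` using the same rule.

In zigzag: z→e is +5, i→o is +6, g→n is +7, z→h is +8 — the shift increases by 1 each position. The shift increases by 1 at each position, starting from +5: 5, 6, 7, ….
On league: l+5=q, e+6=k, a+7=h, g+8=o, u+9=d, e+10=o.

qkhodo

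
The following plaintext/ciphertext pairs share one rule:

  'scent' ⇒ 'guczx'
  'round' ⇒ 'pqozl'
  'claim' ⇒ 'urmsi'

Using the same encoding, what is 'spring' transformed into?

s(18)→g(6) and c(2)→u(20) fit y≡17x+12 (mod 26); the inverse of 17 mod 26 is 23. Treating letters as 0–25, the rule is x ↦ 17x + 12 (mod 26).
On spring: s(18)→17·18+12≡6=g; p(15)→17·15+12≡7=h; r(17)→17·17+12≡15=p; i(8)→17·8+12≡18=s; n(13)→17·13+12≡25=z; g(6)→17·6+12≡10=k (all mod 26).

ghpszk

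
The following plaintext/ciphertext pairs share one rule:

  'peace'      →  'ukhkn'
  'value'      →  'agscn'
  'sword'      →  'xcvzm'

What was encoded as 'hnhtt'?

chalk

In peace: p→u is +5, e→k is +6, a→h is +7, c→k is +8 — the shift increases by 1 each position. Each letter shifts forward by (position + 5), i.e. 5, 6, 7, … — the shift grows by one for each successive letter.
Undoing it on hnhtt: h−5=c, n−6=h, h−7=a, t−8=l, t−9=k.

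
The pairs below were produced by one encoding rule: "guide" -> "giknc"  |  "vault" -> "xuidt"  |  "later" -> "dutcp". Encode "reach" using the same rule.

pcuyv

g(6)→g(6) and u(20)→i(8) fit y≡15x+20 (mod 26); the inverse of 15 mod 26 is 7. Treating letters as 0–25, the rule is x ↦ 15x + 20 (mod 26).
Applying it to reach: r(17)→15·17+20≡15=p; e(4)→15·4+20≡2=c; a(0)→15·0+20≡20=u; c(2)→15·2+20≡24=y; h(7)→15·7+20≡21=v (all mod 26).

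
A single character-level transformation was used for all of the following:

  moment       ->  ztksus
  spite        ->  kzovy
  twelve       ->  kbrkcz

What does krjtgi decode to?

The output letters match the input read backwards, each shifted +6: moment reversed is tnemom. Two steps: reverse the string, then apply a Caesar shift of +6.
Decoding krjtgi: shift back: k−6=e, r−6=l, j−6=d, t−6=n, g−6=a, i−6=c → eldnac; then reverse → candle.

candle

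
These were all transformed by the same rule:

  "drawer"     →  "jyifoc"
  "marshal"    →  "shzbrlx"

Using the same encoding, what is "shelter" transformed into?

In drawer: d→j is +6, r→y is +7, a→i is +8, w→f is +9 — the shift increases by 1 each position. Letter i (0-indexed) is shifted by i+6, so successive shifts are 6, 7, 8, ….
On shelter: s+6=y, h+7=o, e+8=m, l+9=u, t+10=d, e+11=p, r+12=d.

yomudpd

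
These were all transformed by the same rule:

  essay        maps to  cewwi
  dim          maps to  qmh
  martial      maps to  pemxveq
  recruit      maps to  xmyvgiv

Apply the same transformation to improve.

izsvtqm

Two steps: reverse the string, then apply a Caesar shift of +4.
For improve: reverse → evorpmi; then shift: e+4=i, v+4=z, o+4=s, r+4=v, p+4=t, m+4=q, i+4=m.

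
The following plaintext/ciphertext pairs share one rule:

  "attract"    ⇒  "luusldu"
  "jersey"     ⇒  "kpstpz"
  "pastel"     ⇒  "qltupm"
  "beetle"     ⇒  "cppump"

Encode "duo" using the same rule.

efz

Vowels shift forward by 11 and consonants shift forward by 1.
On duo: d(cons)+1=e, u(vowel)+11=f, o(vowel)+11=z.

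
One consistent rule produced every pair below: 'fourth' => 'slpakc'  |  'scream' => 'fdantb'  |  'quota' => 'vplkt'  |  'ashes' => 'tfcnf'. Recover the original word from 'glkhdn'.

f(5)→s(18) and o(14)→l(11) fit y≡5x+19 (mod 26); the inverse of 5 mod 26 is 21. Treating letters as 0–25, the rule is x ↦ 5x + 19 (mod 26).
Decoding glkhdn: g(6)→21·(6−19)≡13=n; l(11)→21·(11−19)≡14=o; k(10)→21·(10−19)≡19=t; h(7)→21·(7−19)≡8=i; d(3)→21·(3−19)≡2=c; n(13)→21·(13−19)≡4=e (all mod 26).

notice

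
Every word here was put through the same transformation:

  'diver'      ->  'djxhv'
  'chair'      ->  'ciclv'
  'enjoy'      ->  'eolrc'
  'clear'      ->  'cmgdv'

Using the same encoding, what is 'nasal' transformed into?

The shift increases by 1 at each position, starting from +0: 0, 1, 2, ….
On nasal: n+0=n, a+1=b, s+2=u, a+3=d, l+4=p.

nbudp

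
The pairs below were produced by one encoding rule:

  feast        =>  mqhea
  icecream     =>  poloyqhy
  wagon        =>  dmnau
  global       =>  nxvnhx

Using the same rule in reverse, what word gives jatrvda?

comfort

Shifts by position in feast: pos 0: f→m (+7), pos 1: e→q (+12), pos 2: a→h (+7), pos 3: s→e (+12) — repeating every 2. It's a Vigenère-style cipher with numeric key [7,12]: position i shifts by key[i mod 2].
Reversing it on jatrvda: j−7=c, a−12=o, t−7=m, r−12=f, v−7=o, d−12=r, a−7=t.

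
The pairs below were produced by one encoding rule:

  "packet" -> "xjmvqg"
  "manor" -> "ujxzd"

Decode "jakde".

brass

In packet: p→x is +8, a→j is +9, c→m is +10, k→v is +11 — the shift increases by 1 each position. Each letter shifts forward by (position + 8), i.e. 8, 9, 10, … — the shift grows by one for each successive letter.
Reversing it on jakde: j−8=b, a−9=r, k−10=a, d−11=s, e−12=s.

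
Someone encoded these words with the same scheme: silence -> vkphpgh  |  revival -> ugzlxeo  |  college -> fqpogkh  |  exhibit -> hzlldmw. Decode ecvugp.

barrel

Shifts by position in silence: pos 0: s→v (+3), pos 1: i→k (+2), pos 2: l→p (+4), pos 3: e→h (+3), pos 4: n→p (+2), pos 5: c→g (+4) — repeating every 3. It's a Vigenère-style cipher with numeric key [3,2,4]: position i shifts by key[i mod 3].
Reversing it on ecvugp: e−3=b, c−2=a, v−4=r, u−3=r, g−2=e, p−4=l.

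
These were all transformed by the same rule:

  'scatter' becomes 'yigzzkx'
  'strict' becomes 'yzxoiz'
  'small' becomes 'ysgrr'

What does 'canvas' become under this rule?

Compare letters: s→y is +6, c→i is +6, a→g is +6 — a constant shift. It's a constant shift of +6 (ROT6).
For canvas: c+6=i, a+6=g, n+6=t, v+6=b, a+6=g, s+6=y.

igtbgy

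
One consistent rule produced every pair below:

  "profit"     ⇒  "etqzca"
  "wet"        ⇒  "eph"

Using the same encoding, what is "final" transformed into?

wlytq

The word is reversed, then every letter is shifted forward by 11.
Applying it to final: reverse → lanif; then shift: l+11=w, a+11=l, n+11=y, i+11=t, f+11=q.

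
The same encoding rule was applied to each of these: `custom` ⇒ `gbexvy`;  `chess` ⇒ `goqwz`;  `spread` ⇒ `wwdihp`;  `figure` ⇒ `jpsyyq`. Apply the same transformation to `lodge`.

It's a Vigenère-style cipher with numeric key [4,7,12]: position i shifts by key[i mod 3].
For lodge: l+4=p, o+7=v, d+12=p, g+4=k, e+7=l.

pvpkl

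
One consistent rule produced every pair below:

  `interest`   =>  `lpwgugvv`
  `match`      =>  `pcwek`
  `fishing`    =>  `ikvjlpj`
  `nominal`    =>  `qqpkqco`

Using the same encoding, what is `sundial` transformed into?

vwqflco

Shifts by position in interest: pos 0: i→l (+3), pos 1: n→p (+2), pos 2: t→w (+3), pos 3: e→g (+2) — repeating every 2. The shifts repeat in a cycle of length 2: positions 0,1,… shift by +3, +2, then the pattern repeats.
Applying it to sundial: s+3=v, u+2=w, n+3=q, d+2=f, i+3=l, a+2=c, l+3=o.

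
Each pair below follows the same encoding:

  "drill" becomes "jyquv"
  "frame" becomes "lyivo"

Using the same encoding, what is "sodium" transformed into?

Letter i (0-indexed) is shifted by i+6, so successive shifts are 6, 7, 8, ….
On sodium: s+6=y, o+7=v, d+8=l, i+9=r, u+10=e, m+11=x.

yvlrex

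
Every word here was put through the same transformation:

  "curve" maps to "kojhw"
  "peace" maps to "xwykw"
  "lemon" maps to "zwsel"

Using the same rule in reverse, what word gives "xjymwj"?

c(2)→k(10) and u(20)→o(14) fit y≡19x+24 (mod 26); the inverse of 19 mod 26 is 11. Treating letters as 0–25, the rule is x ↦ 19x + 24 (mod 26).
Undoing it on xjymwj: x(23)→11·(23−24)≡15=p; j(9)→11·(9−24)≡17=r; y(24)→11·(24−24)≡0=a; m(12)→11·(12−24)≡24=y; w(22)→11·(22−24)≡4=e; j(9)→11·(9−24)≡17=r (all mod 26).

prayer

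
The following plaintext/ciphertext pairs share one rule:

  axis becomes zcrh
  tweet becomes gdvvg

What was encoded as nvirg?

Each pair mirrors across the alphabet (a↔z, x↔c, i↔r): positions sum to 25. Letters are reflected about the middle of the alphabet (position → 25−position): Atbash.
Decoding nvirg: n↔m, v↔e, i↔r, r↔i, g↔t.

merit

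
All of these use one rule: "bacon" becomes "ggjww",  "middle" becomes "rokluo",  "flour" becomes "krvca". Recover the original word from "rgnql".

magic

In bacon: b→g is +5, a→g is +6, c→j is +7, o→w is +8 — the shift increases by 1 each position. Letter i (0-indexed) is shifted by i+5, so successive shifts are 5, 6, 7, ….
Reversing it on rgnql: r−5=m, g−6=a, n−7=g, q−8=i, l−9=c.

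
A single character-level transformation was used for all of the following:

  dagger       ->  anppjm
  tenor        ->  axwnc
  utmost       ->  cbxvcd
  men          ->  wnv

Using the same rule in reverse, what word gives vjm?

The output letters match the input read backwards, each shifted +9: dagger reversed is reggad. The word is reversed, then every letter is shifted forward by 9.
Decoding vjm: shift back: v−9=m, j−9=a, m−9=d → mad; then reverse → dam.

dam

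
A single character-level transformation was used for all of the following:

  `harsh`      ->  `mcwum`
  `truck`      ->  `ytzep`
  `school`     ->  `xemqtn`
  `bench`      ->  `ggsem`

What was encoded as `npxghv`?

insect

It's a Vigenère-style cipher with numeric key [5,2]: position i shifts by key[i mod 2].
Reversing it on npxghv: n−5=i, p−2=n, x−5=s, g−2=e, h−5=c, v−2=t.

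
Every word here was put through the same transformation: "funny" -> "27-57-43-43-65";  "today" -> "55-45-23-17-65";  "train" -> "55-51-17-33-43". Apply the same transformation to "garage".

f(#6)→27 and u(#21)→57: differences scale by 2, so n = 2·pos + 15. Each letter becomes 2×(its alphabet position, a=1..z=26) + 15.
On garage: g=7→29, a=1→17, r=18→51, a=1→17, g=7→29, e=5→25.

29-17-51-17-29-25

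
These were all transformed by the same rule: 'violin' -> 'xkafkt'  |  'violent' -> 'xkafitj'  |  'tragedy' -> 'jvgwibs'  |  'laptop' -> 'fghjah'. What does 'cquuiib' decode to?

succeed

v(21)→x(23) and i(8)→k(10) fit y≡7x+6 (mod 26); the inverse of 7 mod 26 is 15. Treating letters as 0–25, the rule is x ↦ 7x + 6 (mod 26).
Decoding cquuiib: c(2)→15·(2−6)≡18=s; q(16)→15·(16−6)≡20=u; u(20)→15·(20−6)≡2=c; u(20)→15·(20−6)≡2=c; i(8)→15·(8−6)≡4=e; i(8)→15·(8−6)≡4=e; b(1)→15·(1−6)≡3=d (all mod 26).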